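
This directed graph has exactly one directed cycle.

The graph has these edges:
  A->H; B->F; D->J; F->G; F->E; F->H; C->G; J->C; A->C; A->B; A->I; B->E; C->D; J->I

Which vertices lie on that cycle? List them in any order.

C, D, J

DFS with gray/black marking from C:
C gray
  D gray
    J gray
      J→C: C is gray → back edge
Back edge closes the cycle C → D → J → C; its vertices are {C, D, J}.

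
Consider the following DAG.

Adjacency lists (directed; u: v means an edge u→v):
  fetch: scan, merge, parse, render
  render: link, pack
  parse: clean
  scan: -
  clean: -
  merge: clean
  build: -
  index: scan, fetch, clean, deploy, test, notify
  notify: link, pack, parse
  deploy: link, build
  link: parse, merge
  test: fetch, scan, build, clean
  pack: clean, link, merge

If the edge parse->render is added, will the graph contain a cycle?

Yes

Adding parse→render creates a cycle iff render can already reach parse.
Path from render: render → link → parse.
So render → … → parse → render is a cycle.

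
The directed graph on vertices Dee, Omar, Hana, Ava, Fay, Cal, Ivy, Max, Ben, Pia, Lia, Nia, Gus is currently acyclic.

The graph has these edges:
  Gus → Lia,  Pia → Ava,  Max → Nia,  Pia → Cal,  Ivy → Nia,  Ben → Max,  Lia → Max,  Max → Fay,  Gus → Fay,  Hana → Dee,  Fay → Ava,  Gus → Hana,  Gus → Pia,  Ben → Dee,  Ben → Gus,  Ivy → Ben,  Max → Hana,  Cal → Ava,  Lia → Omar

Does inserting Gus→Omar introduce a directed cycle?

Adding Gus→Omar creates a cycle iff Omar can already reach Gus.
Explore from Omar: no path reaches Gus. The graph stays acyclic.

No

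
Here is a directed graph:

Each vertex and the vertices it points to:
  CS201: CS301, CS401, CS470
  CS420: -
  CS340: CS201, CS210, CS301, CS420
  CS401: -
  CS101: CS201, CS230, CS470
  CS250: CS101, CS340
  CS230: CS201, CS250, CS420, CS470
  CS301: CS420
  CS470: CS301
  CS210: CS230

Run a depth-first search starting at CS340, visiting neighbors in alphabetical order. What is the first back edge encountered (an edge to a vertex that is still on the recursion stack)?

CS101->CS230

DFS from CS340 (visiting neighbors in alphabetical order); mark gray on enter, black on exit:
CS340 gray
  CS201 gray
    CS301 gray
      CS420 gray
      CS420 black
    CS301 black
    CS401 gray
    CS401 black
    CS470 gray
      CS470→CS301: CS301 black — skip
    CS470 black
  CS201 black
  CS210 gray
    CS230 gray
      CS230→CS201: CS201 black — skip
      CS250 gray
        CS101 gray
          CS101→CS201: CS201 black — skip
          CS101→CS230: CS230 is gray → back edge
First back edge: CS101 → CS230.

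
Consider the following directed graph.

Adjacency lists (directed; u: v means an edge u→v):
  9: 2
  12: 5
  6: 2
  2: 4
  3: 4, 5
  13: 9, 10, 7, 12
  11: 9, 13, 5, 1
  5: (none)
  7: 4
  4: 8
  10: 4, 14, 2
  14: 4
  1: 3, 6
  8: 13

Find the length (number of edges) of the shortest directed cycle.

For each vertex v, BFS finds the shortest path from v back to v.
The shortest such closed walk is 13 → 7 → 4 → 8 → 13, length 4.

4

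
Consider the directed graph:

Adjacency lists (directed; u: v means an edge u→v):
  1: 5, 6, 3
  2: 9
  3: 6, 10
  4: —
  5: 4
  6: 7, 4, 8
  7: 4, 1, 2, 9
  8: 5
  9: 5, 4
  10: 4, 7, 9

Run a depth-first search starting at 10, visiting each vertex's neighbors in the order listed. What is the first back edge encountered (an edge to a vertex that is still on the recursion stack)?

DFS from 10 (visiting each vertex's neighbors in the order listed); mark gray on enter, black on exit:
10 gray
  4 gray
  4 black
  7 gray
    7→4: 4 black — skip
    1 gray
      5 gray
        5→4: 4 black — skip
      5 black
      6 gray
        6→7: 7 is gray → back edge
First back edge: 6 → 7.

6->7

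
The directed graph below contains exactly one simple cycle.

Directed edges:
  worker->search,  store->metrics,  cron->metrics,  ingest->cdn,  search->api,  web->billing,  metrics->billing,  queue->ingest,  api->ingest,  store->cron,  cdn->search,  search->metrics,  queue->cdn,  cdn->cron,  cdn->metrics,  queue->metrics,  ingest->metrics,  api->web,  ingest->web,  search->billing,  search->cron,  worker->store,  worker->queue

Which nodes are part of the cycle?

DFS with gray/black marking from cdn:
cdn gray
  search gray
    billing gray
    billing black
    metrics gray
      metrics→billing: billing black — skip
    metrics black
    cron gray
      cron→metrics: metrics black — skip
    cron black
    api gray
      ingest gray
        ingest→metrics: metrics black — skip
        ingest→cdn: cdn is gray → back edge
Back edge closes the cycle cdn → search → api → ingest → cdn; its vertices are {api, cdn, ingest, search}.

api, cdn, ingest, search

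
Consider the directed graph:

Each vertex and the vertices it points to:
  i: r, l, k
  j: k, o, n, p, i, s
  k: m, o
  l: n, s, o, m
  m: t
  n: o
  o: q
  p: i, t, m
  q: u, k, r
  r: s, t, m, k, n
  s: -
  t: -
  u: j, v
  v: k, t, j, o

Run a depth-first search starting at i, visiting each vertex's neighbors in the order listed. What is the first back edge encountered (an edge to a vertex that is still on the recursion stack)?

DFS from i (visiting each vertex's neighbors in the order listed); mark gray on enter, black on exit:
i gray
  r gray
    s gray
    s black
    t gray
    t black
    m gray
      m→t: t black — skip
    m black
    k gray
      k→m: m black — skip
      o gray
        q gray
          u gray
            j gray
              j→k: k is gray → back edge
First back edge: j → k.

j→k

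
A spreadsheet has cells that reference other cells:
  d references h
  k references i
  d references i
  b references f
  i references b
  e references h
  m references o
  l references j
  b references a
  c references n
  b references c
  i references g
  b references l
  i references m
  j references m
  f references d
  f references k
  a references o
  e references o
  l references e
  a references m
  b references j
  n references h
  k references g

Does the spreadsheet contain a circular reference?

DFS with white/gray/black marking, starting from i:
i gray
  b gray
    l gray
      j gray
        m gray
          o gray
          o black
        m black
      j black
      e gray
        h gray
        h black
        e→o: o black — skip
      e black
    l black
    b→j: j black — skip
    c gray
      n gray
        n→h: h black — skip
      n black
    c black
    a gray
      a→o: o black — skip
      a→m: m black — skip
    a black
    f gray
      k gray
        k→i: i is gray → back edge
Back edge found, so a cycle exists: i → b → f → k → i.

Yes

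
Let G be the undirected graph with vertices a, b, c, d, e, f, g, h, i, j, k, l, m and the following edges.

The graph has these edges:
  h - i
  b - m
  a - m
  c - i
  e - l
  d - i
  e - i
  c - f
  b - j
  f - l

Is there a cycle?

DFS, tracking each vertex's parent; an edge to a visited non-parent vertex closes a cycle.
Start from f:
visit f (parent –)
  visit l (parent f)
    l–f: parent, skip
    visit e (parent l)
      visit i (parent e)
        i–e: parent, skip
        visit c (parent i)
          c–i: parent, skip
          c–f: f visited and ≠ parent → cycle
Cycle: f – l – e – i – c – f.

Yes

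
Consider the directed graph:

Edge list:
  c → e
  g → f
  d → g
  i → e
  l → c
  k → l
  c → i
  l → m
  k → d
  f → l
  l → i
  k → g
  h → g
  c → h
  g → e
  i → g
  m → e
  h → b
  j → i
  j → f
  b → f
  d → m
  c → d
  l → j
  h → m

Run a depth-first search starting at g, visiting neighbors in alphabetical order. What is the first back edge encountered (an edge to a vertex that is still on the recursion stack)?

d→g

DFS from g (visiting neighbors in alphabetical order); mark gray on enter, black on exit:
g gray
  e gray
  e black
  f gray
    l gray
      c gray
        d gray
          d→g: g is gray → back edge
First back edge: d → g.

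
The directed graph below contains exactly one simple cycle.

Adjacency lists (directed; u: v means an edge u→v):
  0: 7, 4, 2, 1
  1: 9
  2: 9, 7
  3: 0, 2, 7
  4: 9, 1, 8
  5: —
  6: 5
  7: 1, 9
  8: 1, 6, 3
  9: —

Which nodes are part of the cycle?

0, 3, 4, 8

DFS with gray/black marking from 8:
8 gray
  1 gray
    9 gray
    9 black
  1 black
  6 gray
    5 gray
    5 black
  6 black
  3 gray
    0 gray
      7 gray
        7→1: 1 black — skip
        7→9: 9 black — skip
      7 black
      4 gray
        4→9: 9 black — skip
        4→1: 1 black — skip
        4→8: 8 is gray → back edge
Back edge closes the cycle 8 → 3 → 0 → 4 → 8; its vertices are {0, 3, 4, 8}.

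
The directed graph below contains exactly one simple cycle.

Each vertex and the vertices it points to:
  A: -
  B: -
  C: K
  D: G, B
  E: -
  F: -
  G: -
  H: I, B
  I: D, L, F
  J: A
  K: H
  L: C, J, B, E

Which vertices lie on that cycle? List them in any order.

C, H, I, K, L

DFS with gray/black marking from I:
I gray
  D gray
    G gray
    G black
    B gray
    B black
  D black
  L gray
    C gray
      K gray
        H gray
          H→I: I is gray → back edge
Back edge closes the cycle I → L → C → K → H → I; its vertices are {C, H, I, K, L}.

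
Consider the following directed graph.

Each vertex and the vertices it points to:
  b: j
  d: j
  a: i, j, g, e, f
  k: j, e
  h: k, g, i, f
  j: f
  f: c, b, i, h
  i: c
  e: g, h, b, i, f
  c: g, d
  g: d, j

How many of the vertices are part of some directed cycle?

A vertex is on a directed cycle iff it belongs to a strongly connected component of size ≥ 2 (or has a self-loop).
The vertices on cycles are {b, c, d, e, f, g, h, i, j, k} — 10 in total.

10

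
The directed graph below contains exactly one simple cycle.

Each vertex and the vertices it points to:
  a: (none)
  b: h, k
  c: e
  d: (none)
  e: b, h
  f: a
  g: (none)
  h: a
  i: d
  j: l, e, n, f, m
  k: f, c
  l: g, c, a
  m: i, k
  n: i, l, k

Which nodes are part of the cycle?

DFS with gray/black marking from e:
e gray
  b gray
    h gray
      a gray
      a black
    h black
    k gray
      f gray
        f→a: a black — skip
      f black
      c gray
        c→e: e is gray → back edge
Back edge closes the cycle e → b → k → c → e; its vertices are {b, c, e, k}.

b, c, e, k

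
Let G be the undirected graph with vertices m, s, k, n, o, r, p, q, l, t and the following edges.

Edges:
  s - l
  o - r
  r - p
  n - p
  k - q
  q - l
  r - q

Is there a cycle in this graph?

DFS, tracking each vertex's parent; an edge to a visited non-parent vertex closes a cycle.
Start from k:
visit k (parent –)
  visit q (parent k)
    visit r (parent q)
      visit p (parent r)
        visit n (parent p)
          n–p: parent, skip
        p–r: parent, skip
      visit o (parent r)
        o–r: parent, skip
      r–q: parent, skip
    q–k: parent, skip
    visit l (parent q)
      l–q: parent, skip
      visit s (parent l)
        s–l: parent, skip
visit m (parent –)
visit t (parent –)
No non-parent visited neighbor found — the graph is a forest.

No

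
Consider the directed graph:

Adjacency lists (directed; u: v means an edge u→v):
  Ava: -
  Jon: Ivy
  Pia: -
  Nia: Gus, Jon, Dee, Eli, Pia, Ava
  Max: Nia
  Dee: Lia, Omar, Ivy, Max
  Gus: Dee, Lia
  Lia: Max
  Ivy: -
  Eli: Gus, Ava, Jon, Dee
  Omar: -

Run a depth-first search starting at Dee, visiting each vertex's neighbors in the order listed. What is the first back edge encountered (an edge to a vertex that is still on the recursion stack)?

DFS from Dee (visiting each vertex's neighbors in the order listed); mark gray on enter, black on exit:
Dee gray
  Lia gray
    Max gray
      Nia gray
        Gus gray
          Gus→Dee: Dee is gray → back edge
First back edge: Gus → Dee.

Gus->Dee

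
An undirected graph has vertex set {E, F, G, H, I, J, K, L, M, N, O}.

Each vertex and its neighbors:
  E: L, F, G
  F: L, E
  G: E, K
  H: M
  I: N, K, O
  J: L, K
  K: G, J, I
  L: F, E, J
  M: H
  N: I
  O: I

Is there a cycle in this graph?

Yes

DFS, tracking each vertex's parent; an edge to a visited non-parent vertex closes a cycle.
Start from L:
visit L (parent –)
  visit F (parent L)
    F–L: parent, skip
    visit E (parent F)
      E–L: L visited and ≠ parent → cycle
Cycle: L – F – E – L.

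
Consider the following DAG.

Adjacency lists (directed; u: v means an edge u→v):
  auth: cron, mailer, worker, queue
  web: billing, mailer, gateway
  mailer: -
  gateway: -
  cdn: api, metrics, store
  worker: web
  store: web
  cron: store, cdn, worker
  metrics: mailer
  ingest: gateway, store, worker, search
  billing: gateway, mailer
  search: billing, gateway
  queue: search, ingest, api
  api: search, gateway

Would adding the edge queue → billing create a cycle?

Adding queue→billing creates a cycle iff billing can already reach queue.
Explore from billing: no path reaches queue. The graph stays acyclic.

No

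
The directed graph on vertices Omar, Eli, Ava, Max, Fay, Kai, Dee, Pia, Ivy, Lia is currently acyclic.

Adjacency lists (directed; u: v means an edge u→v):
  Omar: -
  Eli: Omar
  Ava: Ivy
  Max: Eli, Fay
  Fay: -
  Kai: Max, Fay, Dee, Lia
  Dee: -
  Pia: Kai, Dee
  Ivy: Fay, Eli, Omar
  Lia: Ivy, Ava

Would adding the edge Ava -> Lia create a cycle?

Adding Ava→Lia creates a cycle iff Lia can already reach Ava.
Path from Lia: Lia → Ava.
So Lia → … → Ava → Lia is a cycle.

Yes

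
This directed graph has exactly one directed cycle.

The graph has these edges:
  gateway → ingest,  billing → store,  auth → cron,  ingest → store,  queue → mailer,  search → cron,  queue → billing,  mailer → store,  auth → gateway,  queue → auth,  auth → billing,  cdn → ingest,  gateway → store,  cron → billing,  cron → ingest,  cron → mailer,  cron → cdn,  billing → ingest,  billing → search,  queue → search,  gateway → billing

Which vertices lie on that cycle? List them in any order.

cron, search, billing

DFS with gray/black marking from search:
search gray
  cron gray
    mailer gray
      store gray
      store black
    mailer black
    cdn gray
      ingest gray
        ingest→store: store black — skip
      ingest black
    cdn black
    billing gray
      billing→store: store black — skip
      billing→ingest: ingest black — skip
      billing→search: search is gray → back edge
Back edge closes the cycle search → cron → billing → search; its vertices are {cron, search, billing}.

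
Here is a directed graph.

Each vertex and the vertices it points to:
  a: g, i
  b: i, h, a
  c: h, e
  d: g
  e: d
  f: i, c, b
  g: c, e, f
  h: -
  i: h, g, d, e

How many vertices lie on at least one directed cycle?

8

A vertex is on a directed cycle iff it belongs to a strongly connected component of size ≥ 2 (or has a self-loop).
The vertices on cycles are {a, b, c, d, e, f, g, i} — 8 in total.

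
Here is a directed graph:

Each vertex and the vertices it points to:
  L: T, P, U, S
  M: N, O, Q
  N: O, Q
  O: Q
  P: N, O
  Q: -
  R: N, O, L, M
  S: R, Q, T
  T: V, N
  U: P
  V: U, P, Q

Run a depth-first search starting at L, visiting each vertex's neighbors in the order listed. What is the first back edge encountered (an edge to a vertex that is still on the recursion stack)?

DFS from L (visiting each vertex's neighbors in the order listed); mark gray on enter, black on exit:
L gray
  T gray
    V gray
      U gray
        P gray
          N gray
            O gray
              Q gray
              Q black
            O black
            N→Q: Q black — skip
          N black
          P→O: O black — skip
        P black
      U black
      V→P: P black — skip
      V→Q: Q black — skip
    V black
    T→N: N black — skip
  T black
  L→P: P black — skip
  L→U: U black — skip
  S gray
    R gray
      R→N: N black — skip
      R→O: O black — skip
      R→L: L is gray → back edge
First back edge: R → L.

R→L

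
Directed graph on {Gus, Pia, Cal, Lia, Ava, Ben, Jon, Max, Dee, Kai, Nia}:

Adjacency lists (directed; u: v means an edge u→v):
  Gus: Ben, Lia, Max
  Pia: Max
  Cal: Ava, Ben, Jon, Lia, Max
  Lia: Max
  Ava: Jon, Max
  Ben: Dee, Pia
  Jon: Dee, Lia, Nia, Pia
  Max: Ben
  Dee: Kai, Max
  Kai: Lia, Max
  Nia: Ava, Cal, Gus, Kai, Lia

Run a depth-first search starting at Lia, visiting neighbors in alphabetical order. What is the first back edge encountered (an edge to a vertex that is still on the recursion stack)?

Kai→Lia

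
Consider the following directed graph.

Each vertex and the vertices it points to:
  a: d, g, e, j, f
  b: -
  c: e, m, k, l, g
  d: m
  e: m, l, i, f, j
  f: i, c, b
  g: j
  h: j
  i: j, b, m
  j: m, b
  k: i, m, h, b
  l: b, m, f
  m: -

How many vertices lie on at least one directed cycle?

4

A vertex is on a directed cycle iff it belongs to a strongly connected component of size ≥ 2 (or has a self-loop).
The vertices on cycles are {c, e, f, l} — 4 in total.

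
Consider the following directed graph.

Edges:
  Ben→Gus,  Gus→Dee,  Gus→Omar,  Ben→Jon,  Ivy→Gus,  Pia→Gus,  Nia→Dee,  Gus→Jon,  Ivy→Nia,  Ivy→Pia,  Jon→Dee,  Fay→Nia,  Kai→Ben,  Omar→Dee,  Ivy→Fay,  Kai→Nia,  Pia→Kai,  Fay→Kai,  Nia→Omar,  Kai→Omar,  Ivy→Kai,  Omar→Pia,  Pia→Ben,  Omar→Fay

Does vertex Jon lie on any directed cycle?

No

Jon lies on a cycle iff there is a path from Jon back to itself.
Exploring from Jon, it never reaches itself; equivalently, its strongly connected component is a singleton.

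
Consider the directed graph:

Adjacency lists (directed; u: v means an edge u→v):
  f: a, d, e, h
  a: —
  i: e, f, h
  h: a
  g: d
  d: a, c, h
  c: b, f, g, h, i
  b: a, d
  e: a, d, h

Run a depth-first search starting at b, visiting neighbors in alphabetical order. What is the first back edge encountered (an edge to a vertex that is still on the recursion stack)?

c->b

DFS from b (visiting neighbors in alphabetical order); mark gray on enter, black on exit:
b gray
  a gray
  a black
  d gray
    d→a: a black — skip
    c gray
      c→b: b is gray → back edge
First back edge: c → b.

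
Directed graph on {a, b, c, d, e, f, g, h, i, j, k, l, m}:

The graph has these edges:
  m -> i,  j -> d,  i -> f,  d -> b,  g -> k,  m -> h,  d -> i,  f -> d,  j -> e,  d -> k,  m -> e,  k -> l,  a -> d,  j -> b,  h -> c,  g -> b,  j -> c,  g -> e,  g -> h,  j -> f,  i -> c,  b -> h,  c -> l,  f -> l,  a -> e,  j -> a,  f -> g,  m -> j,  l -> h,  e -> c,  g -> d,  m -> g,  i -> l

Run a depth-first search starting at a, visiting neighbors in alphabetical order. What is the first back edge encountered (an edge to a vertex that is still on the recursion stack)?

l→h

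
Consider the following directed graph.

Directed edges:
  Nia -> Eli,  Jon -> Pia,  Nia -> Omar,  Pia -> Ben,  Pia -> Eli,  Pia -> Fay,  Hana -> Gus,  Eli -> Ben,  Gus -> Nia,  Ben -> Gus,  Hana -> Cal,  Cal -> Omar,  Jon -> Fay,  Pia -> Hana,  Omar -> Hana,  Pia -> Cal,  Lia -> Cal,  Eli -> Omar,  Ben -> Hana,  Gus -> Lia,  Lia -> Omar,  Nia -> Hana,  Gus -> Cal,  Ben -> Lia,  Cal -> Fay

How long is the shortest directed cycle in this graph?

For each vertex v, BFS finds the shortest path from v back to v.
The shortest such closed walk is Gus → Nia → Hana → Gus, length 3.

3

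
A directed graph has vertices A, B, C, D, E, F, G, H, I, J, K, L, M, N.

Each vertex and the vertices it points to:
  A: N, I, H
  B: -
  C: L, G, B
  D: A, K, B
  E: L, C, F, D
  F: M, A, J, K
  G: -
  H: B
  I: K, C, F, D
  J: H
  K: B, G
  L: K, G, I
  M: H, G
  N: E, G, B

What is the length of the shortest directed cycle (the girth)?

For each vertex v, BFS finds the shortest path from v back to v.
The shortest such closed walk is F → A → I → F, length 3.

3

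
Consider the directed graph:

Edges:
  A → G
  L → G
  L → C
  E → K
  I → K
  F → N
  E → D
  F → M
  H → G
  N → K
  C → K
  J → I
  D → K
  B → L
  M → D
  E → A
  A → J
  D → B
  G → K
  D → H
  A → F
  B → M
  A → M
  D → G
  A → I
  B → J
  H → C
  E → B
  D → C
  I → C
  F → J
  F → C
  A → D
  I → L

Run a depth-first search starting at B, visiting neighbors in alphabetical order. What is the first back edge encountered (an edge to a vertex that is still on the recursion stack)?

D→B

DFS from B (visiting neighbors in alphabetical order); mark gray on enter, black on exit:
B gray
  J gray
    I gray
      C gray
        K gray
        K black
      C black
      I→K: K black — skip
      L gray
        L→C: C black — skip
        G gray
          G→K: K black — skip
        G black
      L black
    I black
  J black
  B→L: L black — skip
  M gray
    D gray
      D→B: B is gray → back edge
First back edge: D → B.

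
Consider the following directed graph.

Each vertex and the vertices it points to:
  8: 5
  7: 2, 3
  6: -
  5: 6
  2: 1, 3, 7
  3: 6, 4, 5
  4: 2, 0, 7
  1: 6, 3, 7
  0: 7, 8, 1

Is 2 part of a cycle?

Yes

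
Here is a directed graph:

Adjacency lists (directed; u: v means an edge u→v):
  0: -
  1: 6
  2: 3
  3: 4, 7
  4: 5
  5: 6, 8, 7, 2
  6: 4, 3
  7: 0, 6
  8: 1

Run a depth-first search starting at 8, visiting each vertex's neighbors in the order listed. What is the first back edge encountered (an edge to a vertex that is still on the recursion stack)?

5->6

DFS from 8 (visiting each vertex's neighbors in the order listed); mark gray on enter, black on exit:
8 gray
  1 gray
    6 gray
      4 gray
        5 gray
          5→6: 6 is gray → back edge
First back edge: 5 → 6.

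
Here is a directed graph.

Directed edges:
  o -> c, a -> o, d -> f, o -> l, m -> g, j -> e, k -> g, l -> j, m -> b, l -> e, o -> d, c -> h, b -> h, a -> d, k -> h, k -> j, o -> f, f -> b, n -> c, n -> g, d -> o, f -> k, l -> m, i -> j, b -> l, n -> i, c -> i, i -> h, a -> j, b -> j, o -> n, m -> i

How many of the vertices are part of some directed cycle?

5

A vertex is on a directed cycle iff it belongs to a strongly connected component of size ≥ 2 (or has a self-loop).
The vertices on cycles are {b, d, l, m, o} — 5 in total.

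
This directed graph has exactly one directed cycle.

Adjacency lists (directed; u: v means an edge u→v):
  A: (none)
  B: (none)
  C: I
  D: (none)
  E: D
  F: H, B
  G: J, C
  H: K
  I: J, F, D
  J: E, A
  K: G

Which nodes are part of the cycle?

DFS with gray/black marking from G:
G gray
  J gray
    E gray
      D gray
      D black
    E black
    A gray
    A black
  J black
  C gray
    I gray
      I→J: J black — skip
      F gray
        H gray
          K gray
            K→G: G is gray → back edge
Back edge closes the cycle G → C → I → F → H → K → G; its vertices are {C, F, G, H, I, K}.

C, F, G, H, I, K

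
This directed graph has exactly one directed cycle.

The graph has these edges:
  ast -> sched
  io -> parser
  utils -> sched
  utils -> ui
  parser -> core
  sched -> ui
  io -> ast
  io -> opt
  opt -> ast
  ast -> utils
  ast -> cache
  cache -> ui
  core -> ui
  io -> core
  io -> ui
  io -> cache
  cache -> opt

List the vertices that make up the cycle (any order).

DFS with gray/black marking from ast:
ast gray
  sched gray
    ui gray
    ui black
  sched black
  utils gray
    utils→ui: ui black — skip
    utils→sched: sched black — skip
  utils black
  cache gray
    opt gray
      opt→ast: ast is gray → back edge
Back edge closes the cycle ast → cache → opt → ast; its vertices are {ast, opt, cache}.

ast, opt, cache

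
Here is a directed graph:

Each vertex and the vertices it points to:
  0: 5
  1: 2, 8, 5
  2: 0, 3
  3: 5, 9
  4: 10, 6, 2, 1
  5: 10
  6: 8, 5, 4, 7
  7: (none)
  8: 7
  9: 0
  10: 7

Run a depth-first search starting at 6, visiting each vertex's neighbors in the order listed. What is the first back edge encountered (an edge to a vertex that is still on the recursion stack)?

4→6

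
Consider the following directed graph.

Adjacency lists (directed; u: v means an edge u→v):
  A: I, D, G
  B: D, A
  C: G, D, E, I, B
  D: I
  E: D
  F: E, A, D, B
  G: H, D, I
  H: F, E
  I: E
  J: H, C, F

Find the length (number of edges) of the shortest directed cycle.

3

For each vertex v, BFS finds the shortest path from v back to v.
The shortest such closed walk is E → D → I → E, length 3.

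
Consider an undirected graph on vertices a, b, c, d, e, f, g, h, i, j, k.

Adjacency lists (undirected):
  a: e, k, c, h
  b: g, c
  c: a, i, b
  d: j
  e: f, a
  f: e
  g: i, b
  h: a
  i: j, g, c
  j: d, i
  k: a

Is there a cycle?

Yes

DFS, tracking each vertex's parent; an edge to a visited non-parent vertex closes a cycle.
Start from i:
visit i (parent –)
  visit j (parent i)
    visit d (parent j)
      d–j: parent, skip
    j–i: parent, skip
  visit g (parent i)
    g–i: parent, skip
    visit b (parent g)
      b–g: parent, skip
      visit c (parent b)
        visit a (parent c)
          visit e (parent a)
            visit f (parent e)
              f–e: parent, skip
            e–a: parent, skip
          visit k (parent a)
            k–a: parent, skip
          a–c: parent, skip
          visit h (parent a)
            h–a: parent, skip
        c–i: i visited and ≠ parent → cycle
Cycle: i – g – b – c – i.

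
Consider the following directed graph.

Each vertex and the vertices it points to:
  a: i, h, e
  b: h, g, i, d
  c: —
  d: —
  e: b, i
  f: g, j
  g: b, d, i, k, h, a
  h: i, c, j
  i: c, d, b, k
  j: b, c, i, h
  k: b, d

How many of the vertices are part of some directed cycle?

A vertex is on a directed cycle iff it belongs to a strongly connected component of size ≥ 2 (or has a self-loop).
The vertices on cycles are {a, b, e, g, h, i, j, k} — 8 in total.

8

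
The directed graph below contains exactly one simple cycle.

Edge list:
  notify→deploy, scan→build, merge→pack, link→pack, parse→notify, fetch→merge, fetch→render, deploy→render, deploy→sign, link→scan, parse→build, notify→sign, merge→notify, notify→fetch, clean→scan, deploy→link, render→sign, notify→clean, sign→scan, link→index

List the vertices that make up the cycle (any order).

fetch, merge, notify

DFS with gray/black marking from notify:
notify gray
  fetch gray
    render gray
      sign gray
        scan gray
          build gray
          build black
        scan black
      sign black
    render black
    merge gray
      merge→notify: notify is gray → back edge
Back edge closes the cycle notify → fetch → merge → notify; its vertices are {fetch, merge, notify}.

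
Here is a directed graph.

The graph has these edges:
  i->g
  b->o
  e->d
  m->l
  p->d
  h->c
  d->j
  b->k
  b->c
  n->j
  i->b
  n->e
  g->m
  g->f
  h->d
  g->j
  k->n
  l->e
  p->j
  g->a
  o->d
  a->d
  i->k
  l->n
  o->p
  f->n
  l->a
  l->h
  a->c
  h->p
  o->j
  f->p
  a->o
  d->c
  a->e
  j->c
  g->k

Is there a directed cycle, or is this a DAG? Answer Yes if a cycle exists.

DFS with white/gray/black marking, starting from j:
j gray
  c gray
  c black
j black
a gray
  o gray
    o→j: j black — skip
    d gray
      d→c: c black — skip
      d→j: j black — skip
    d black
    p gray
      p→j: j black — skip
      p→d: d black — skip
    p black
  o black
  a→c: c black — skip
  a→d: d black — skip
  e gray
    e→d: d black — skip
  e black
a black
b gray
  k gray
    n gray
      n→j: j black — skip
      n→e: e black — skip
    n black
  k black
  b→c: c black — skip
  b→o: o black — skip
b black
f gray
  f→n: n black — skip
  f→p: p black — skip
f black
g gray
  m gray
    l gray
      h gray
        h→c: c black — skip
        h→p: p black — skip
        h→d: d black — skip
      h black
      l→n: n black — skip
      l→e: e black — skip
      l→a: a black — skip
    l black
  m black
  g→a: a black — skip
  g→j: j black — skip
  g→f: f black — skip
  g→k: k black — skip
g black
i gray
  i→g: g black — skip
  i→b: b black — skip
  i→k: k black — skip
i black
Every edge goes to a white or black vertex — no back edge, so the graph is acyclic.

No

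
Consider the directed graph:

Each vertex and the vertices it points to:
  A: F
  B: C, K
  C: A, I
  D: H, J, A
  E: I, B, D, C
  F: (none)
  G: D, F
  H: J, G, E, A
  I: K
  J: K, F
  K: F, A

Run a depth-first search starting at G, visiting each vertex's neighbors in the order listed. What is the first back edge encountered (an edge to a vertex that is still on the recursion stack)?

H→G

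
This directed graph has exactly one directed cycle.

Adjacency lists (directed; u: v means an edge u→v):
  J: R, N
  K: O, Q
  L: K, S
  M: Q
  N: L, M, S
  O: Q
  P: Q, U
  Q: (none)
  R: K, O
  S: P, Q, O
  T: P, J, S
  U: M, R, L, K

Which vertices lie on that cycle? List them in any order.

L, P, S, U

DFS with gray/black marking from P:
P gray
  Q gray
  Q black
  U gray
    M gray
      M→Q: Q black — skip
    M black
    R gray
      K gray
        O gray
          O→Q: Q black — skip
        O black
        K→Q: Q black — skip
      K black
      R→O: O black — skip
    R black
    L gray
      L→K: K black — skip
      S gray
        S→P: P is gray → back edge
Back edge closes the cycle P → U → L → S → P; its vertices are {L, P, S, U}.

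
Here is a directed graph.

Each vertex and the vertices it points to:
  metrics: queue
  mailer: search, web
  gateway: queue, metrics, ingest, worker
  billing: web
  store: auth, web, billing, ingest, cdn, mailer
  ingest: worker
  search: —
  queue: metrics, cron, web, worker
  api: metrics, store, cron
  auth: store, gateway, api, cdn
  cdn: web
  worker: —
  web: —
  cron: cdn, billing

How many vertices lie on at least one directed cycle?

5

A vertex is on a directed cycle iff it belongs to a strongly connected component of size ≥ 2 (or has a self-loop).
The vertices on cycles are {api, auth, queue, store, metrics} — 5 in total.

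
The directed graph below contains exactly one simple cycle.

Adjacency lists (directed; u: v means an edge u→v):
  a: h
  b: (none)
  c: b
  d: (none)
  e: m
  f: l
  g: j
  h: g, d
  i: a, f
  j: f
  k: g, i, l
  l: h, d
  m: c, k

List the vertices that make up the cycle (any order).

DFS with gray/black marking from h:
h gray
  g gray
    j gray
      f gray
        l gray
          l→h: h is gray → back edge
Back edge closes the cycle h → g → j → f → l → h; its vertices are {f, g, h, j, l}.

f, g, h, j, l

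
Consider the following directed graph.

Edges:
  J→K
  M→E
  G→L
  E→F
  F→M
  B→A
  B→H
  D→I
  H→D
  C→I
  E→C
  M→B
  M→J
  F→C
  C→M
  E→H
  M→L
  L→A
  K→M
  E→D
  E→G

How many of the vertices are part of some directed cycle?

6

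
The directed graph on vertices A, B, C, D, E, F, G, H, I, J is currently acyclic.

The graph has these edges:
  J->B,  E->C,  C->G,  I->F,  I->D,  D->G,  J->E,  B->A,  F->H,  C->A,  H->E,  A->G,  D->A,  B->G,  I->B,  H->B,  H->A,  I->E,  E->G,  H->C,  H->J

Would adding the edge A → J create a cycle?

Yes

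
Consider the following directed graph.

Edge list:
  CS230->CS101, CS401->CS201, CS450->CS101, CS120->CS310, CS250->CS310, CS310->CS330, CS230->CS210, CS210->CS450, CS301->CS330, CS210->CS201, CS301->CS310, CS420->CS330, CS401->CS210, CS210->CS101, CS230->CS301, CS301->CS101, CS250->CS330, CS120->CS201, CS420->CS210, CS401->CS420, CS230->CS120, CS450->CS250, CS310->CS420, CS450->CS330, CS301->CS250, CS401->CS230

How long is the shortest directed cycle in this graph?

5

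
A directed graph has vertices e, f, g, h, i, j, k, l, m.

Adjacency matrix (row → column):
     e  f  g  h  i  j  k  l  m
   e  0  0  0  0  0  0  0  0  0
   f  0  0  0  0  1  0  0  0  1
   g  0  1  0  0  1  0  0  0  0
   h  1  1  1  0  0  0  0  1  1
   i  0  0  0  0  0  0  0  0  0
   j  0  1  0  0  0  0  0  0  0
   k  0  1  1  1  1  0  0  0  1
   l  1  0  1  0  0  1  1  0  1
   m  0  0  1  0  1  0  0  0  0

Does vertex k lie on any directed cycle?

k is on a cycle iff k can reach itself via ≥1 edge.
k → h → l → k — yes.

Yes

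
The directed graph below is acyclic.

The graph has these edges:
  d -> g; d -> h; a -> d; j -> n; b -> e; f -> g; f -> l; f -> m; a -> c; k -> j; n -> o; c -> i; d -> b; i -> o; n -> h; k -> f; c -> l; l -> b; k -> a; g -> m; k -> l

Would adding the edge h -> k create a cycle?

Adding h→k creates a cycle iff k can already reach h.
Path from k: k → a → d → h.
So k → … → h → k is a cycle.

Yes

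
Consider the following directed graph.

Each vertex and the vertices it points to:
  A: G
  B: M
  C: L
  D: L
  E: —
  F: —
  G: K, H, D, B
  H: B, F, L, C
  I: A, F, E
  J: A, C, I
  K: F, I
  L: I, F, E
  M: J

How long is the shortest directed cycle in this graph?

4

For each vertex v, BFS finds the shortest path from v back to v.
The shortest such closed walk is A → G → K → I → A, length 4.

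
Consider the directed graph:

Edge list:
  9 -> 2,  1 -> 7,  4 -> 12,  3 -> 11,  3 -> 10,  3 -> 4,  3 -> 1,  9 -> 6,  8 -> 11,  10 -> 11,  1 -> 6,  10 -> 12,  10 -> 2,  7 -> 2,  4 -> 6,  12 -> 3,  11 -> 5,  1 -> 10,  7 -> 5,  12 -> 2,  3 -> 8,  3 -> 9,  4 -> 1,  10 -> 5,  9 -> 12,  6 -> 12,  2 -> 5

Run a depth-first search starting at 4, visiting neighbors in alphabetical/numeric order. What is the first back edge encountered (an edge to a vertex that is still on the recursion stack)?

DFS from 4 (visiting neighbors in alphabetical/numeric order); mark gray on enter, black on exit:
4 gray
  1 gray
    6 gray
      12 gray
        2 gray
          5 gray
          5 black
        2 black
        3 gray
          3→1: 1 is gray → back edge
First back edge: 3 → 1.

3->1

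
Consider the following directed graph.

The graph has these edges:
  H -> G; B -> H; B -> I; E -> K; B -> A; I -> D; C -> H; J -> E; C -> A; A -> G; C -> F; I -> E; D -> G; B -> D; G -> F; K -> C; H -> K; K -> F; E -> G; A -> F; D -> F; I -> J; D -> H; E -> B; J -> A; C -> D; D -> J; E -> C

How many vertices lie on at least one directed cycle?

8

A vertex is on a directed cycle iff it belongs to a strongly connected component of size ≥ 2 (or has a self-loop).
The vertices on cycles are {B, C, D, E, H, I, J, K} — 8 in total.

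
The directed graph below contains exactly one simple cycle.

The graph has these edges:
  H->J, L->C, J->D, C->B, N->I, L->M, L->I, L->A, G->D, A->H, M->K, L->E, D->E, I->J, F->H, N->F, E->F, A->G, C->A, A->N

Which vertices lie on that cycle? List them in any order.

D, E, F, H, J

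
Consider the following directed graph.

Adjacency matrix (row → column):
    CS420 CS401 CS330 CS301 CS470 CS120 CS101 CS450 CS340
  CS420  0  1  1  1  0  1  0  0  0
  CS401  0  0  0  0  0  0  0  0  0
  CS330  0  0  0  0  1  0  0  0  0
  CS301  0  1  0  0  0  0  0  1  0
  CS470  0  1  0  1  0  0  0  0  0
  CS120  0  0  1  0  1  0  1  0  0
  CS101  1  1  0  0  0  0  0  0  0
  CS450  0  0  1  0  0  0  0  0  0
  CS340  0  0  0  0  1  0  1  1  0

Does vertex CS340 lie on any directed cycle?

CS340 lies on a cycle iff there is a path from CS340 back to itself.
Exploring from CS340, it never reaches itself; equivalently, its strongly connected component is a singleton.

No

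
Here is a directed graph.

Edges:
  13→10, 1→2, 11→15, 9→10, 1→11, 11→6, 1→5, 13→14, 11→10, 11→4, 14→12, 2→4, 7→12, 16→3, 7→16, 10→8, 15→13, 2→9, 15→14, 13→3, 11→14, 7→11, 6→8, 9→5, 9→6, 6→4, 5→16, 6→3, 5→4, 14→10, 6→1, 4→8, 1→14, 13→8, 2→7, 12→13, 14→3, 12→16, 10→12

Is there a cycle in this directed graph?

Yes

DFS with white/gray/black marking, starting from 7:
7 gray
  12 gray
    16 gray
      3 gray
      3 black
    16 black
    13 gray
      13→3: 3 black — skip
      14 gray
        10 gray
          8 gray
          8 black
          10→12: 12 is gray → back edge
Back edge found, so a cycle exists: 12 → 13 → 14 → 10 → 12.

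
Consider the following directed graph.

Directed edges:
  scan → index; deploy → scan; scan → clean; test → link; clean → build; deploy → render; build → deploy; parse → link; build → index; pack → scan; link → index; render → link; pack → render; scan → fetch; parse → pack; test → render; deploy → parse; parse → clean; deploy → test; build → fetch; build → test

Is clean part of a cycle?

Yes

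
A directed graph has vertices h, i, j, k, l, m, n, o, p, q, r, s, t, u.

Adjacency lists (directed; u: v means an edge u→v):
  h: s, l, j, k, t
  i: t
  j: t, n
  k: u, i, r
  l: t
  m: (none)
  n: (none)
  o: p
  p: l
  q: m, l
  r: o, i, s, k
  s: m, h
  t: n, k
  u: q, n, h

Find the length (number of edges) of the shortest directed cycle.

2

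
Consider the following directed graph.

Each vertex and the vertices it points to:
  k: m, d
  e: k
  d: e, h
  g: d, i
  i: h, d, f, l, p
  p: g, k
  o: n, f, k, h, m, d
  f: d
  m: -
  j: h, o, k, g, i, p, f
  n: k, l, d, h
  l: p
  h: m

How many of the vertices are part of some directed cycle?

A vertex is on a directed cycle iff it belongs to a strongly connected component of size ≥ 2 (or has a self-loop).
The vertices on cycles are {d, e, g, i, k, l, p} — 7 in total.

7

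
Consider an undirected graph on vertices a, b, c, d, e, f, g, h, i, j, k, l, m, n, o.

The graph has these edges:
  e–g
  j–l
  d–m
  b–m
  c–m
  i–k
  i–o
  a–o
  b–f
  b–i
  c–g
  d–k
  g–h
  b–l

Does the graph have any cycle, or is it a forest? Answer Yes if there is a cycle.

Yes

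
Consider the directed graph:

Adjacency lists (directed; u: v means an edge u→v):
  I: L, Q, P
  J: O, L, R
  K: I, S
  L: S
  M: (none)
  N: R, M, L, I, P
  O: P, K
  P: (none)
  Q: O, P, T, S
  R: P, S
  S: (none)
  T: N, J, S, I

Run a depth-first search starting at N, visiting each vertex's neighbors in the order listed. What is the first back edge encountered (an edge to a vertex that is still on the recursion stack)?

K->I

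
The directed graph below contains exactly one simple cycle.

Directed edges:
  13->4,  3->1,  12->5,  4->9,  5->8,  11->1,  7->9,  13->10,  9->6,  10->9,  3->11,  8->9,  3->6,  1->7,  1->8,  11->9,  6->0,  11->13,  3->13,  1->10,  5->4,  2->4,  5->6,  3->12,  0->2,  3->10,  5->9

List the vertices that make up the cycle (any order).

0, 2, 4, 6, 9

DFS with gray/black marking from 6:
6 gray
  0 gray
    2 gray
      4 gray
        9 gray
          9→6: 6 is gray → back edge
Back edge closes the cycle 6 → 0 → 2 → 4 → 9 → 6; its vertices are {0, 2, 4, 6, 9}.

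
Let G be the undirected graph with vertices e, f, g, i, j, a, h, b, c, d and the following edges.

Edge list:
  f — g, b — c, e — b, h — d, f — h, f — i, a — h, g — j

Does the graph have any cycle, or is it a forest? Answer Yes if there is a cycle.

DFS, tracking each vertex's parent; an edge to a visited non-parent vertex closes a cycle.
Start from d:
visit d (parent –)
  visit h (parent d)
    visit f (parent h)
      visit g (parent f)
        g–f: parent, skip
        visit j (parent g)
          j–g: parent, skip
      f–h: parent, skip
      visit i (parent f)
        i–f: parent, skip
    h–d: parent, skip
    visit a (parent h)
      a–h: parent, skip
visit e (parent –)
  visit b (parent e)
    visit c (parent b)
      c–b: parent, skip
    b–e: parent, skip
No non-parent visited neighbor found — the graph is a forest.

No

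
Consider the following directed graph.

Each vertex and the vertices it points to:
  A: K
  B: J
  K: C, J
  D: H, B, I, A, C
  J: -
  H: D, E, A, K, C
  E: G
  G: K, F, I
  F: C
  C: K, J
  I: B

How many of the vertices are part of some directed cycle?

A vertex is on a directed cycle iff it belongs to a strongly connected component of size ≥ 2 (or has a self-loop).
The vertices on cycles are {C, D, H, K} — 4 in total.

4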